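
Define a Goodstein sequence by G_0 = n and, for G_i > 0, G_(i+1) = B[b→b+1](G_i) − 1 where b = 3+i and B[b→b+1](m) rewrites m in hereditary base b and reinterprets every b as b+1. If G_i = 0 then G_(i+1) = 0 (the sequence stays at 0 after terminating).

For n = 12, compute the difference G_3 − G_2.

10

(0) 12|_3 = 3^2 + 3 ↦ 4^2 + 4|_4 = 20 ⇒ 19
(1) 19|_4 = 4^2 + 3 ↦ 5^2 + 3|_5 = 28 ⇒ 27
(2) 27|_5 = 5^2 + 2 ↦ 6^2 + 2|_6 = 38 ⇒ 37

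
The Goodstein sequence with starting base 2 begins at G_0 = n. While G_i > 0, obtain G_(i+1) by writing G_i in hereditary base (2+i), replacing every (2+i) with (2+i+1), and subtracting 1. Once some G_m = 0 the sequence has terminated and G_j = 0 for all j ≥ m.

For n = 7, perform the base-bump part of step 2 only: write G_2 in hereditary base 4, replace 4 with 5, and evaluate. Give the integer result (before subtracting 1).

3128

[0] 7 ≡ 2^2 + 2 + 1 (base 2). Lift 3: 31. −1: 30.
[1] 30 ≡ 3^3 + 3 (base 3). Lift 4: 260. −1: 259.
[2] 259 ≡ 4^4 + 3 (base 4). Lift 5: 3128. −1: 3127.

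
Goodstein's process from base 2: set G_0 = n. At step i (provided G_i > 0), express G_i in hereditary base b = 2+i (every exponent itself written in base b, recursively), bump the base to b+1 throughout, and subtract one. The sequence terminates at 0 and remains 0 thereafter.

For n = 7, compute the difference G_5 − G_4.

776886

base 2: 7 = 2^2 + 2 + 1; at 3: 3^3 + 3 + 1 = 31; next = 30
base 3: 30 = 3^3 + 3; at 4: 4^4 + 4 = 260; next = 259
base 4: 259 = 4^4 + 3; at 5: 5^5 + 3 = 3128; next = 3127
base 5: 3127 = 5^5 + 2; at 6: 6^6 + 2 = 46658; next = 46657
base 6: 46657 = 6^6 + 1; at 7: 7^7 + 1 = 823544; next = 823543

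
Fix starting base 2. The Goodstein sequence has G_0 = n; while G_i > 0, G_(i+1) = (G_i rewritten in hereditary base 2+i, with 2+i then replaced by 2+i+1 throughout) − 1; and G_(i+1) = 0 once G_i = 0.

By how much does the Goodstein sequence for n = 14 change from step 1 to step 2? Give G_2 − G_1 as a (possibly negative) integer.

1171

G_0 = 14. HB_2(14) = 2^(2 + 1) + 2^2 + 2. Bump = 111. G_1 = 110.
G_1 = 110. HB_3(110) = 3^(3 + 1) + 3^3 + 2. Bump = 1282. G_2 = 1281.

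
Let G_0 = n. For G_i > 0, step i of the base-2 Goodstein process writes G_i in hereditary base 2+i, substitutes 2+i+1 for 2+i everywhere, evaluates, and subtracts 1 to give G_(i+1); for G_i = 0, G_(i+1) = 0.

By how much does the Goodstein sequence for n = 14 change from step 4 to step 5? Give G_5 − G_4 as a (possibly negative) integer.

5536249

base 2: 14 = 2^(2 + 1) + 2^2 + 2; at 3: 3^(3 + 1) + 3^3 + 3 = 111; next = 110
base 3: 110 = 3^(3 + 1) + 3^3 + 2; at 4: 4^(4 + 1) + 4^4 + 2 = 1282; next = 1281
base 4: 1281 = 4^(4 + 1) + 4^4 + 1; at 5: 5^(5 + 1) + 5^5 + 1 = 18751; next = 18750
base 5: 18750 = 5^(5 + 1) + 5^5; at 6: 6^(6 + 1) + 6^6 = 326592; next = 326591
base 6: 326591 = 6^(6 + 1) + 5·6^5 + 5·6^4 + 5·6^3 + 5·6^2 + 5·6 + 5; at 7: 7^(7 + 1) + 5·7^5 + 5·7^4 + 5·7^3 + 5·7^2 + 5·7 + 5 = 5862841; next = 5862840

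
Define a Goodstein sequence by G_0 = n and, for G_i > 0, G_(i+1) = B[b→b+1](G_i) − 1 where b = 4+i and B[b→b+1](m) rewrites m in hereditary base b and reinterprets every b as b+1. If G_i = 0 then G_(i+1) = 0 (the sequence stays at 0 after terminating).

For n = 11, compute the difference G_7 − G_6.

0

[0] 11 ≡ 2·4 + 3 (base 4). Lift 5: 13. −1: 12.
[1] 12 ≡ 2·5 + 2 (base 5). Lift 6: 14. −1: 13.
[2] 13 ≡ 2·6 + 1 (base 6). Lift 7: 15. −1: 14.
[3] 14 ≡ 2·7 (base 7). Lift 8: 16. −1: 15.
[4] 15 ≡ 8 + 7 (base 8). Lift 9: 16. −1: 15.
[5] 15 ≡ 9 + 6 (base 9). Lift 10: 16. −1: 15.
[6] 15 ≡ 10 + 5 (base 10). Lift 11: 16. −1: 15.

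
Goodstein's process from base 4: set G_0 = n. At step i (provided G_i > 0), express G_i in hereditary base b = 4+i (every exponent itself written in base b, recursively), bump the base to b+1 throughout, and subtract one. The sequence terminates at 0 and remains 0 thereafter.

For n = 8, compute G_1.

9

base 4: 8 = 2·4; at 5: 2·5 = 10; next = 9
base 5: 9 = 5 + 4; at 6: 6 + 4 = 10; next = 9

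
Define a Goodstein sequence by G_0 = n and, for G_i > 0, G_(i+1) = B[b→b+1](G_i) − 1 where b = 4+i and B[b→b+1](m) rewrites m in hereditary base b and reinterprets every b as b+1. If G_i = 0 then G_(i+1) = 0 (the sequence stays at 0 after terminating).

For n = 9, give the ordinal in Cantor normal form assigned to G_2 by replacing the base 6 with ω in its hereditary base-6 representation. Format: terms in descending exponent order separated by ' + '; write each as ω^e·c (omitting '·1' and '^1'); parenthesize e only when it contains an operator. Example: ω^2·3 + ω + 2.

step 0: 9 = 2·4 + 1; sub 5 for 4: 2·5 + 1; = 11; G_1 = 11−1 = 10
step 1: 10 = 2·5; sub 6 for 5: 2·6; = 12; G_2 = 12−1 = 11

ω + 5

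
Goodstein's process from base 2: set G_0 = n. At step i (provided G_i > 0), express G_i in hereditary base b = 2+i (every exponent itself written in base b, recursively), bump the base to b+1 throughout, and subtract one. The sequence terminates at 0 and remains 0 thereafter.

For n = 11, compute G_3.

11 —HB2→ 2^(2 + 1) + 2 + 1 —bump→ 3^(3 + 1) + 3 + 1 = 85 —(−1)→ 84
84 —HB3→ 3^(3 + 1) + 3 —bump→ 4^(4 + 1) + 4 = 1028 —(−1)→ 1027
1027 —HB4→ 4^(4 + 1) + 3 —bump→ 5^(5 + 1) + 3 = 15628 —(−1)→ 15627

15627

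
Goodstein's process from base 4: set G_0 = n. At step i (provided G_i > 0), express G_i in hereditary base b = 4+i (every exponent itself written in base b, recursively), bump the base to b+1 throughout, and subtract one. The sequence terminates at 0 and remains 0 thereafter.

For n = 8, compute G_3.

9

[0] 8 ≡ 2·4 (base 4). Lift 5: 10. −1: 9.
[1] 9 ≡ 5 + 4 (base 5). Lift 6: 10. −1: 9.
[2] 9 ≡ 6 + 3 (base 6). Lift 7: 10. −1: 9.
[3] 9 ≡ 7 + 2 (base 7). Lift 8: 10. −1: 9.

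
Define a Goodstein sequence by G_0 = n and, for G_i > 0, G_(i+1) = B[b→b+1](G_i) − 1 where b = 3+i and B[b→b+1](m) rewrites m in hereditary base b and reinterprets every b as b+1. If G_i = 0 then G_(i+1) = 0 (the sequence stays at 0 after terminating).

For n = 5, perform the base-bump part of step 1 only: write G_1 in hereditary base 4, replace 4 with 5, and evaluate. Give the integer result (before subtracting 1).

i=0: 5 = 3 + 2 (b=3); 3→4: 4 + 2 = 6; 6−1 = 5
i=1: 5 = 4 + 1 (b=4); 4→5: 5 + 1 = 6; 6−1 = 5

6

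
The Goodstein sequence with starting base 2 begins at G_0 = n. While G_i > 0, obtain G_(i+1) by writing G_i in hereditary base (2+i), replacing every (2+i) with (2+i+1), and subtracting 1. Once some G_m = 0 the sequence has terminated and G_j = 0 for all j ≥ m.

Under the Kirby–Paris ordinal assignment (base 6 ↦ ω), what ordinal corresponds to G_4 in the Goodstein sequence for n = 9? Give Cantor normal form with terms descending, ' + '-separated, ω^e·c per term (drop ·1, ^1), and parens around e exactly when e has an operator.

ω^ω·3 + ω^3·3 + ω^2·3 + ω·3 + 1

[0] 9 ≡ 2^(2 + 1) + 1 (base 2). Lift 3: 82. −1: 81.
[1] 81 ≡ 3^(3 + 1) (base 3). Lift 4: 1024. −1: 1023.
[2] 1023 ≡ 3·4^4 + 3·4^3 + 3·4^2 + 3·4 + 3 (base 4). Lift 5: 9843. −1: 9842.
[3] 9842 ≡ 3·5^5 + 3·5^3 + 3·5^2 + 3·5 + 2 (base 5). Lift 6: 140744. −1: 140743.
[4] 140743 ≡ 3·6^6 + 3·6^3 + 3·6^2 + 3·6 + 1 (base 6). Lift 7: 2471827. −1: 2471826.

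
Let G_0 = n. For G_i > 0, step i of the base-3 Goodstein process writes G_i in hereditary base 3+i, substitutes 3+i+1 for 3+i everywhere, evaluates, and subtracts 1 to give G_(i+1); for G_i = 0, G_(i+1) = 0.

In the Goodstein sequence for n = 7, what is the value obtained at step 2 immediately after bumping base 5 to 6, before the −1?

step 0: 7 = 2·3 + 1; sub 4 for 3: 2·4 + 1; = 9; G_1 = 9−1 = 8
step 1: 8 = 2·4; sub 5 for 4: 2·5; = 10; G_2 = 10−1 = 9

10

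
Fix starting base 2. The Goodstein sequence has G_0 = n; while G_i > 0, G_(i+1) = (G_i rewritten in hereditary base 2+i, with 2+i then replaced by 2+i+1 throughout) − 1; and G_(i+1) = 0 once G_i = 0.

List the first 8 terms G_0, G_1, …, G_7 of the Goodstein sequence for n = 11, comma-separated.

11, 84, 1027, 15627, 279937, 5764801, 134217727, 2749609302

step 0: 11 = 2^(2 + 1) + 2 + 1; sub 3 for 2: 3^(3 + 1) + 3 + 1; = 85; G_1 = 85−1 = 84
step 1: 84 = 3^(3 + 1) + 3; sub 4 for 3: 4^(4 + 1) + 4; = 1028; G_2 = 1028−1 = 1027
step 2: 1027 = 4^(4 + 1) + 3; sub 5 for 4: 5^(5 + 1) + 3; = 15628; G_3 = 15628−1 = 15627
step 3: 15627 = 5^(5 + 1) + 2; sub 6 for 5: 6^(6 + 1) + 2; = 279938; G_4 = 279938−1 = 279937
step 4: 279937 = 6^(6 + 1) + 1; sub 7 for 6: 7^(7 + 1) + 1; = 5764802; G_5 = 5764802−1 = 5764801
step 5: 5764801 = 7^(7 + 1); sub 8 for 7: 8^(8 + 1); = 134217728; G_6 = 134217728−1 = 134217727
step 6: 134217727 = 7·8^8 + 7·8^7 + 7·8^6 + 7·8^5 + 7·8^4 + 7·8^3 + 7·8^2 + 7·8 + 7; sub 9 for 8: 7·9^9 + 7·9^7 + 7·9^6 + 7·9^5 + 7·9^4 + 7·9^3 + 7·9^2 + 7·9 + 7; = 2749609303; G_7 = 2749609303−1 = 2749609302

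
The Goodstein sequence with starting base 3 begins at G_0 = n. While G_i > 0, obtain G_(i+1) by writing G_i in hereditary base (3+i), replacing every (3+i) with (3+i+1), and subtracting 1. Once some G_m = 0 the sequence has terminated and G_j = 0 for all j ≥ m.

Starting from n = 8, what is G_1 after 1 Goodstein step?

[0] 8 ≡ 2·3 + 2 (base 3). Lift 4: 10. −1: 9.
[1] 9 ≡ 2·4 + 1 (base 4). Lift 5: 11. −1: 10.

9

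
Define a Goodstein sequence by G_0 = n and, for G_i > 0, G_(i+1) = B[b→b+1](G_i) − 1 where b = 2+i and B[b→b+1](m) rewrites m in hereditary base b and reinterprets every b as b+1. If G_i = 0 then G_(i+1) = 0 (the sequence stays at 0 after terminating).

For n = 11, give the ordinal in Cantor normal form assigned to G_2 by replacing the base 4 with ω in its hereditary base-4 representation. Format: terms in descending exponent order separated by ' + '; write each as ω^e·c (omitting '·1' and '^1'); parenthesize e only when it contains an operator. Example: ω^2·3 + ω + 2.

ω^(ω + 1) + 3

base 2: 11 = 2^(2 + 1) + 2 + 1; at 3: 3^(3 + 1) + 3 + 1 = 85; next = 84
base 3: 84 = 3^(3 + 1) + 3; at 4: 4^(4 + 1) + 4 = 1028; next = 1027
base 4: 1027 = 4^(4 + 1) + 3; at 5: 5^(5 + 1) + 3 = 15628; next = 15627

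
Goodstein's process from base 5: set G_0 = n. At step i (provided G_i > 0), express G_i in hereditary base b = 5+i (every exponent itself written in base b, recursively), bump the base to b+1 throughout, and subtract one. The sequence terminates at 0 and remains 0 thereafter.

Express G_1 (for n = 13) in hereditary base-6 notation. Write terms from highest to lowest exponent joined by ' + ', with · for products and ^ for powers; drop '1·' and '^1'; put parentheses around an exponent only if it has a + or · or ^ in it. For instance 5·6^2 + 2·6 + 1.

G_0 = 13. HB_5(13) = 2·5 + 3. Bump = 15. G_1 = 14.
G_1 = 14. HB_6(14) = 2·6 + 2. Bump = 16. G_2 = 15.

2·6 + 2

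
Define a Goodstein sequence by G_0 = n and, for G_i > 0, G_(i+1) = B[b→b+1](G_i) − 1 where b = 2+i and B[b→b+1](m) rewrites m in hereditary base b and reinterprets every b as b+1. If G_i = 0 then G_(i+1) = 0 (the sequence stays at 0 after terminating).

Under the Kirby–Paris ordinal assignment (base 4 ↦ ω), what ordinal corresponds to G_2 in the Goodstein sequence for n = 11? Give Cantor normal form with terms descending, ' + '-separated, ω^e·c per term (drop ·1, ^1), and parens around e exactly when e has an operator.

ω^(ω + 1) + 3

step 0: 11 = 2^(2 + 1) + 2 + 1; sub 3 for 2: 3^(3 + 1) + 3 + 1; = 85; G_1 = 85−1 = 84
step 1: 84 = 3^(3 + 1) + 3; sub 4 for 3: 4^(4 + 1) + 4; = 1028; G_2 = 1028−1 = 1027
step 2: 1027 = 4^(4 + 1) + 3; sub 5 for 4: 5^(5 + 1) + 3; = 15628; G_3 = 15628−1 = 15627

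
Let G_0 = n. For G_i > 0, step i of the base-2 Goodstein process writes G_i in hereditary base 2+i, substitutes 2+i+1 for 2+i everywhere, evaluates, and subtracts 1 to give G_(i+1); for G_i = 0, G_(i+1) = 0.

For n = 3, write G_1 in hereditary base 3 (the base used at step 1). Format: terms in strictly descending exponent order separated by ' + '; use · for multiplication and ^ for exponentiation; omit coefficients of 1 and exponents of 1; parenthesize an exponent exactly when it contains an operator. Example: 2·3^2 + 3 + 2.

3

3 —HB2→ 2 + 1 —bump→ 3 + 1 = 4 —(−1)→ 3
3 —HB3→ 3 —bump→ 4 = 4 —(−1)→ 3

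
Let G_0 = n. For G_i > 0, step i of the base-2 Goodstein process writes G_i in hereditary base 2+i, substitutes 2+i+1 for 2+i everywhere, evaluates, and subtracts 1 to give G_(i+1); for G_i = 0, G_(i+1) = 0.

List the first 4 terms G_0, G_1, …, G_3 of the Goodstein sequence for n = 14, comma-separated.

14, 110, 1281, 18750

base 2: 14 = 2^(2 + 1) + 2^2 + 2; at 3: 3^(3 + 1) + 3^3 + 3 = 111; next = 110
base 3: 110 = 3^(3 + 1) + 3^3 + 2; at 4: 4^(4 + 1) + 4^4 + 2 = 1282; next = 1281
base 4: 1281 = 4^(4 + 1) + 4^4 + 1; at 5: 5^(5 + 1) + 5^5 + 1 = 18751; next = 18750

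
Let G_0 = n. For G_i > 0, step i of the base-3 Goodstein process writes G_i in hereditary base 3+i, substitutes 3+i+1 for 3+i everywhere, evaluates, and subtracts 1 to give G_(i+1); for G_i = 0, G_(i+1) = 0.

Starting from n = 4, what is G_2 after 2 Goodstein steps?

4

[0] 4 ≡ 3 + 1 (base 3). Lift 4: 5. −1: 4.
[1] 4 ≡ 4 (base 4). Lift 5: 5. −1: 4.
[2] 4 ≡ 4 (base 5). Lift 6: 4. −1: 3.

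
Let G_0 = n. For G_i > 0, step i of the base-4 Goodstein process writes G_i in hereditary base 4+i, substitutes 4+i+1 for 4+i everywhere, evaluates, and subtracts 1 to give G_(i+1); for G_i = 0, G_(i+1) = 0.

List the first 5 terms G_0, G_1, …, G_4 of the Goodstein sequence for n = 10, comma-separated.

10, 11, 12, 13, 13

10 —HB4→ 2·4 + 2 —bump→ 2·5 + 2 = 12 —(−1)→ 11
11 —HB5→ 2·5 + 1 —bump→ 2·6 + 1 = 13 —(−1)→ 12
12 —HB6→ 2·6 —bump→ 2·7 = 14 —(−1)→ 13
13 —HB7→ 7 + 6 —bump→ 8 + 6 = 14 —(−1)→ 13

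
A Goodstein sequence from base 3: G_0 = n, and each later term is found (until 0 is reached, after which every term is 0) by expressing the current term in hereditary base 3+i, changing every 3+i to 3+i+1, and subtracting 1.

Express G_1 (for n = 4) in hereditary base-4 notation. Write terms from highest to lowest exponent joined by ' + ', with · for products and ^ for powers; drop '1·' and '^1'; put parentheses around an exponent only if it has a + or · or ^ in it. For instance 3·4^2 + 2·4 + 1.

4

i=0: 4 = 3 + 1 (b=3); 3→4: 4 + 1 = 5; 5−1 = 4
i=1: 4 = 4 (b=4); 4→5: 5 = 5; 5−1 = 4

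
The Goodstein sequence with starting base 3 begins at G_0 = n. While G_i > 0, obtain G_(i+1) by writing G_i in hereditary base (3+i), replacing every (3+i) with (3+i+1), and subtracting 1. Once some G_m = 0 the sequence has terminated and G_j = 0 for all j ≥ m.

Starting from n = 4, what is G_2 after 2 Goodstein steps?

i=0: 4 = 3 + 1 (b=3); 3→4: 4 + 1 = 5; 5−1 = 4
i=1: 4 = 4 (b=4); 4→5: 5 = 5; 5−1 = 4

4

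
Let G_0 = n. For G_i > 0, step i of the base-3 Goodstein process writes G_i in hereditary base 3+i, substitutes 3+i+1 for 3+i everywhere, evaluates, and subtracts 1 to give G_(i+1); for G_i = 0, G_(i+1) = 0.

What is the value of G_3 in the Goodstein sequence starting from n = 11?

35

step 0: 11 = 3^2 + 2; sub 4 for 3: 4^2 + 2; = 18; G_1 = 18−1 = 17
step 1: 17 = 4^2 + 1; sub 5 for 4: 5^2 + 1; = 26; G_2 = 26−1 = 25
step 2: 25 = 5^2; sub 6 for 5: 6^2; = 36; G_3 = 36−1 = 35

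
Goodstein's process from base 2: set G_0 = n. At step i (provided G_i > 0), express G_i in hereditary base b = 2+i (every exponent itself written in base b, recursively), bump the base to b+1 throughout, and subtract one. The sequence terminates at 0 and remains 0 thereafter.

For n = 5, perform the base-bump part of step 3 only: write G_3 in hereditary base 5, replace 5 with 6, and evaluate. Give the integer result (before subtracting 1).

(0) 5|_2 = 2^2 + 1 ↦ 3^3 + 1|_3 = 28 ⇒ 27
(1) 27|_3 = 3^3 ↦ 4^4|_4 = 256 ⇒ 255
(2) 255|_4 = 3·4^3 + 3·4^2 + 3·4 + 3 ↦ 3·5^3 + 3·5^2 + 3·5 + 3|_5 = 468 ⇒ 467
(3) 467|_5 = 3·5^3 + 3·5^2 + 3·5 + 2 ↦ 3·6^3 + 3·6^2 + 3·6 + 2|_6 = 776 ⇒ 775

776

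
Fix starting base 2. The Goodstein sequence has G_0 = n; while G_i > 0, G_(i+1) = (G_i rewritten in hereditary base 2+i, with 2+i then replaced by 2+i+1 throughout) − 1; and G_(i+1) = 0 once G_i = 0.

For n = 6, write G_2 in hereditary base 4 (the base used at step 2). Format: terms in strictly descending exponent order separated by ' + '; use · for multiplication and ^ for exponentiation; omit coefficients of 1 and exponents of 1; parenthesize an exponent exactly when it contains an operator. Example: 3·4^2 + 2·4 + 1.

4^4 + 1

i=0: 6 = 2^2 + 2 (b=2); 2→3: 3^3 + 3 = 30; 30−1 = 29
i=1: 29 = 3^3 + 2 (b=3); 3→4: 4^4 + 2 = 258; 258−1 = 257
i=2: 257 = 4^4 + 1 (b=4); 4→5: 5^5 + 1 = 3126; 3126−1 = 3125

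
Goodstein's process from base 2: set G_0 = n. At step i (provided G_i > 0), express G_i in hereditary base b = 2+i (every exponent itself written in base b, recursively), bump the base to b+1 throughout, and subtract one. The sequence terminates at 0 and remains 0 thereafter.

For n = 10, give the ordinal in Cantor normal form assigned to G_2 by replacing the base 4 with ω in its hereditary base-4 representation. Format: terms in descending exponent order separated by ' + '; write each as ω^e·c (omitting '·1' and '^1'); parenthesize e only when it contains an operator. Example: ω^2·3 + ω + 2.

ω^(ω + 1) + 1

(0) 10|_2 = 2^(2 + 1) + 2 ↦ 3^(3 + 1) + 3|_3 = 84 ⇒ 83
(1) 83|_3 = 3^(3 + 1) + 2 ↦ 4^(4 + 1) + 2|_4 = 1026 ⇒ 1025
(2) 1025|_4 = 4^(4 + 1) + 1 ↦ 5^(5 + 1) + 1|_5 = 15626 ⇒ 15625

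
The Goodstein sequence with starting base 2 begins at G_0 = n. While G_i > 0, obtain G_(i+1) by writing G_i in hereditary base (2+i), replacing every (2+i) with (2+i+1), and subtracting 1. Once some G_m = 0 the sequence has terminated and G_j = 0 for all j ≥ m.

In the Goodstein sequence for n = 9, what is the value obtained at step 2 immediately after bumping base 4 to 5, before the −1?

[0] 9 ≡ 2^(2 + 1) + 1 (base 2). Lift 3: 82. −1: 81.
[1] 81 ≡ 3^(3 + 1) (base 3). Lift 4: 1024. −1: 1023.
[2] 1023 ≡ 3·4^4 + 3·4^3 + 3·4^2 + 3·4 + 3 (base 4). Lift 5: 9843. −1: 9842.

9843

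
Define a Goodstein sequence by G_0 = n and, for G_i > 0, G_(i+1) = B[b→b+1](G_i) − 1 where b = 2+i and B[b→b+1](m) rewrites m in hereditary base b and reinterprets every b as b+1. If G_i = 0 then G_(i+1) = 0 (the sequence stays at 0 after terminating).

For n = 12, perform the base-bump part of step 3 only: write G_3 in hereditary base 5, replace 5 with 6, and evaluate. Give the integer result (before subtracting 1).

base 2: 12 = 2^(2 + 1) + 2^2; at 3: 3^(3 + 1) + 3^3 = 108; next = 107
base 3: 107 = 3^(3 + 1) + 2·3^2 + 2·3 + 2; at 4: 4^(4 + 1) + 2·4^2 + 2·4 + 2 = 1066; next = 1065
base 4: 1065 = 4^(4 + 1) + 2·4^2 + 2·4 + 1; at 5: 5^(5 + 1) + 2·5^2 + 2·5 + 1 = 15686; next = 15685
base 5: 15685 = 5^(5 + 1) + 2·5^2 + 2·5; at 6: 6^(6 + 1) + 2·6^2 + 2·6 = 280020; next = 280019

280020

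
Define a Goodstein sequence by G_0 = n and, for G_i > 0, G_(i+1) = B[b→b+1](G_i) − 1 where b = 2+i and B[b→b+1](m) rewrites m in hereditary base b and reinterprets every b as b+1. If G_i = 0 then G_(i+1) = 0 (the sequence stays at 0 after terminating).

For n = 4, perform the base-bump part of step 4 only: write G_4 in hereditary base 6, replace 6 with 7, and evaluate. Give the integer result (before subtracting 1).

base 2: 4 = 2^2; at 3: 3^3 = 27; next = 26
base 3: 26 = 2·3^2 + 2·3 + 2; at 4: 2·4^2 + 2·4 + 2 = 42; next = 41
base 4: 41 = 2·4^2 + 2·4 + 1; at 5: 2·5^2 + 2·5 + 1 = 61; next = 60
base 5: 60 = 2·5^2 + 2·5; at 6: 2·6^2 + 2·6 = 84; next = 83
base 6: 83 = 2·6^2 + 6 + 5; at 7: 2·7^2 + 7 + 5 = 110; next = 109

110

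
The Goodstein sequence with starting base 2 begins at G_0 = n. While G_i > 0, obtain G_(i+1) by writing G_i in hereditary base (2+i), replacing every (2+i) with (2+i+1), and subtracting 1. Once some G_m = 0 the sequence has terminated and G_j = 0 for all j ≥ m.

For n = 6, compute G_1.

6 —HB2→ 2^2 + 2 —bump→ 3^3 + 3 = 30 —(−1)→ 29
29 —HB3→ 3^3 + 2 —bump→ 4^4 + 2 = 258 —(−1)→ 257

29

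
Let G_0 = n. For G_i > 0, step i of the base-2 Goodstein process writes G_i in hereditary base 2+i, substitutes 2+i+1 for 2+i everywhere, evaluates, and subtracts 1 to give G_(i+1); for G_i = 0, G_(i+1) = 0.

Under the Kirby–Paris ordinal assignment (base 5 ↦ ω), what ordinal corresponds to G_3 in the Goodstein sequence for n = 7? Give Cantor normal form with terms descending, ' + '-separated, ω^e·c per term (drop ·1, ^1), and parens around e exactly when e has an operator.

[0] 7 ≡ 2^2 + 2 + 1 (base 2). Lift 3: 31. −1: 30.
[1] 30 ≡ 3^3 + 3 (base 3). Lift 4: 260. −1: 259.
[2] 259 ≡ 4^4 + 3 (base 4). Lift 5: 3128. −1: 3127.

ω^ω + 2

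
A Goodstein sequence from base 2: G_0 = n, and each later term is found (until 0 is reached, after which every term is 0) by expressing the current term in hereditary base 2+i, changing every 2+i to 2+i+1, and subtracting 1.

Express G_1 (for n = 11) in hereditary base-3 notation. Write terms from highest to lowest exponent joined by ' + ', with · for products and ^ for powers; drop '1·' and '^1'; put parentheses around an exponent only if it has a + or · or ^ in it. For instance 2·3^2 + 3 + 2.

i=0: 11 = 2^(2 + 1) + 2 + 1 (b=2); 2→3: 3^(3 + 1) + 3 + 1 = 85; 85−1 = 84
i=1: 84 = 3^(3 + 1) + 3 (b=3); 3→4: 4^(4 + 1) + 4 = 1028; 1028−1 = 1027

3^(3 + 1) + 3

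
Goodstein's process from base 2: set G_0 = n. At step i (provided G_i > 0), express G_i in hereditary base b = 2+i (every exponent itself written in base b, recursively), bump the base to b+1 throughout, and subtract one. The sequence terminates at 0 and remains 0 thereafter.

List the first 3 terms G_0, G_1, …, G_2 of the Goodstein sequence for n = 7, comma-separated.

(0) 7|_2 = 2^2 + 2 + 1 ↦ 3^3 + 3 + 1|_3 = 31 ⇒ 30
(1) 30|_3 = 3^3 + 3 ↦ 4^4 + 4|_4 = 260 ⇒ 259

7, 30, 259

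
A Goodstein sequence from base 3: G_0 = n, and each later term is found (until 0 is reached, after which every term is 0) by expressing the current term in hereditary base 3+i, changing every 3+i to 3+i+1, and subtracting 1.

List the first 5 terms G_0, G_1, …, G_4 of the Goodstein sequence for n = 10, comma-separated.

10 —HB3→ 3^2 + 1 —bump→ 4^2 + 1 = 17 —(−1)→ 16
16 —HB4→ 4^2 —bump→ 5^2 = 25 —(−1)→ 24
24 —HB5→ 4·5 + 4 —bump→ 4·6 + 4 = 28 —(−1)→ 27
27 —HB6→ 4·6 + 3 —bump→ 4·7 + 3 = 31 —(−1)→ 30

10, 16, 24, 27, 30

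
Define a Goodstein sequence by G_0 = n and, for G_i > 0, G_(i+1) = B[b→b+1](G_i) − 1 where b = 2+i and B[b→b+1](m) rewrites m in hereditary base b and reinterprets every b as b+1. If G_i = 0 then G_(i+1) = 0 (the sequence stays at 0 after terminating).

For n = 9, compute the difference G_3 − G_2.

[0] 9 ≡ 2^(2 + 1) + 1 (base 2). Lift 3: 82. −1: 81.
[1] 81 ≡ 3^(3 + 1) (base 3). Lift 4: 1024. −1: 1023.
[2] 1023 ≡ 3·4^4 + 3·4^3 + 3·4^2 + 3·4 + 3 (base 4). Lift 5: 9843. −1: 9842.

8819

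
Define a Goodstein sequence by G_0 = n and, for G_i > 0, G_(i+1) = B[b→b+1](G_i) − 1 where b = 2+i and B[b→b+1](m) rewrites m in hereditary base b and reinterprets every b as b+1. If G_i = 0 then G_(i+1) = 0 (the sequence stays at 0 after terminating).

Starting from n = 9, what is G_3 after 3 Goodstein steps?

step 0: 9 = 2^(2 + 1) + 1; sub 3 for 2: 3^(3 + 1) + 1; = 82; G_1 = 82−1 = 81
step 1: 81 = 3^(3 + 1); sub 4 for 3: 4^(4 + 1); = 1024; G_2 = 1024−1 = 1023
step 2: 1023 = 3·4^4 + 3·4^3 + 3·4^2 + 3·4 + 3; sub 5 for 4: 3·5^5 + 3·5^3 + 3·5^2 + 3·5 + 3; = 9843; G_3 = 9843−1 = 9842
step 3: 9842 = 3·5^5 + 3·5^3 + 3·5^2 + 3·5 + 2; sub 6 for 5: 3·6^6 + 3·6^3 + 3·6^2 + 3·6 + 2; = 140744; G_4 = 140744−1 = 140743

9842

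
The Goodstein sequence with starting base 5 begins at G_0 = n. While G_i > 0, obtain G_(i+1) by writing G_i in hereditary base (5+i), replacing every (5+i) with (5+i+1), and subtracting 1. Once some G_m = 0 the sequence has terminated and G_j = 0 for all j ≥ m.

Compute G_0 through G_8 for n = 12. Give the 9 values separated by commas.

12, 13, 14, 15, 15, 15, 15, 15, 15

12 —HB5→ 2·5 + 2 —bump→ 2·6 + 2 = 14 —(−1)→ 13
13 —HB6→ 2·6 + 1 —bump→ 2·7 + 1 = 15 —(−1)→ 14
14 —HB7→ 2·7 —bump→ 2·8 = 16 —(−1)→ 15
15 —HB8→ 8 + 7 —bump→ 9 + 7 = 16 —(−1)→ 15
15 —HB9→ 9 + 6 —bump→ 10 + 6 = 16 —(−1)→ 15
15 —HB10→ 10 + 5 —bump→ 11 + 5 = 16 —(−1)→ 15
15 —HB11→ 11 + 4 —bump→ 12 + 4 = 16 —(−1)→ 15
15 —HB12→ 12 + 3 —bump→ 13 + 3 = 16 —(−1)→ 15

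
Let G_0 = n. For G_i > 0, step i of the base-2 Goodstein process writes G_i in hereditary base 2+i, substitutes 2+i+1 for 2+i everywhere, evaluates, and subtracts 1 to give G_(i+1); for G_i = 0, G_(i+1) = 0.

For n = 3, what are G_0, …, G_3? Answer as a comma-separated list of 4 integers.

[0] 3 ≡ 2 + 1 (base 2). Lift 3: 4. −1: 3.
[1] 3 ≡ 3 (base 3). Lift 4: 4. −1: 3.
[2] 3 ≡ 3 (base 4). Lift 5: 3. −1: 2.

3, 3, 3, 2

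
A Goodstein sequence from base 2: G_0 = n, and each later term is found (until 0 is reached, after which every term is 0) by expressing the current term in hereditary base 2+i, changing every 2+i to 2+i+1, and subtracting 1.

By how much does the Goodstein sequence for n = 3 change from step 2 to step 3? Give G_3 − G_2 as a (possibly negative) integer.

base 2: 3 = 2 + 1; at 3: 3 + 1 = 4; next = 3
base 3: 3 = 3; at 4: 4 = 4; next = 3
base 4: 3 = 3; at 5: 3 = 3; next = 2

-1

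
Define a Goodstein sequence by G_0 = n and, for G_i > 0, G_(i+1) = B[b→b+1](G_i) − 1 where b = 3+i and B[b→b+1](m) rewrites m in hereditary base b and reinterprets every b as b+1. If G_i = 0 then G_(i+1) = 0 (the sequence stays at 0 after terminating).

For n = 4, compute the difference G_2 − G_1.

0

(0) 4|_3 = 3 + 1 ↦ 4 + 1|_4 = 5 ⇒ 4
(1) 4|_4 = 4 ↦ 5|_5 = 5 ⇒ 4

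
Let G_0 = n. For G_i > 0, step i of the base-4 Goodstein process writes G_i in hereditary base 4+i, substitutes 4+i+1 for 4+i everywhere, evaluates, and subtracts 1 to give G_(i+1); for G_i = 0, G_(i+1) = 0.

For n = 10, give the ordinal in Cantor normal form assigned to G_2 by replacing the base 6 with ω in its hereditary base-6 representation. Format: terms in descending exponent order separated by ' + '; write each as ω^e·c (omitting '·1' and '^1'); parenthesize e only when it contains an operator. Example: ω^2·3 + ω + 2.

(0) 10|_4 = 2·4 + 2 ↦ 2·5 + 2|_5 = 12 ⇒ 11
(1) 11|_5 = 2·5 + 1 ↦ 2·6 + 1|_6 = 13 ⇒ 12
(2) 12|_6 = 2·6 ↦ 2·7|_7 = 14 ⇒ 13

ω·2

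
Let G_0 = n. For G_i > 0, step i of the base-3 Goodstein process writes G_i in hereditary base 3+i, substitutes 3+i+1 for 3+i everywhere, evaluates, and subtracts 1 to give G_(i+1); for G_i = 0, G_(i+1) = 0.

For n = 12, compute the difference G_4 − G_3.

G_0=12  [base 3] 3^2 + 3  →[3↦4]→  4^2 + 4 = 20  −1 ⇒ G_1=19
G_1=19  [base 4] 4^2 + 3  →[4↦5]→  5^2 + 3 = 28  −1 ⇒ G_2=27
G_2=27  [base 5] 5^2 + 2  →[5↦6]→  6^2 + 2 = 38  −1 ⇒ G_3=37
G_3=37  [base 6] 6^2 + 1  →[6↦7]→  7^2 + 1 = 50  −1 ⇒ G_4=49

12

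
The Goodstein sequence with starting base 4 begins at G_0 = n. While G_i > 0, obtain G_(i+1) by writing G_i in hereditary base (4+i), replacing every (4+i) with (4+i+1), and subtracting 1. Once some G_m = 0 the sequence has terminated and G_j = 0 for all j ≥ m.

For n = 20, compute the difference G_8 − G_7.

8

step 0: 20 = 4^2 + 4; sub 5 for 4: 5^2 + 5; = 30; G_1 = 30−1 = 29
step 1: 29 = 5^2 + 4; sub 6 for 5: 6^2 + 4; = 40; G_2 = 40−1 = 39
step 2: 39 = 6^2 + 3; sub 7 for 6: 7^2 + 3; = 52; G_3 = 52−1 = 51
step 3: 51 = 7^2 + 2; sub 8 for 7: 8^2 + 2; = 66; G_4 = 66−1 = 65
step 4: 65 = 8^2 + 1; sub 9 for 8: 9^2 + 1; = 82; G_5 = 82−1 = 81
step 5: 81 = 9^2; sub 10 for 9: 10^2; = 100; G_6 = 100−1 = 99
step 6: 99 = 9·10 + 9; sub 11 for 10: 9·11 + 9; = 108; G_7 = 108−1 = 107
step 7: 107 = 9·11 + 8; sub 12 for 11: 9·12 + 8; = 116; G_8 = 116−1 = 115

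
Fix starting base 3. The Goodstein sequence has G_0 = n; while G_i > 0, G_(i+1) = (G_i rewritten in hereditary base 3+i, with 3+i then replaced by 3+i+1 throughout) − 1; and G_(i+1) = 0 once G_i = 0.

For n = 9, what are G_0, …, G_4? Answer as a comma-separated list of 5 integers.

[0] 9 ≡ 3^2 (base 3). Lift 4: 16. −1: 15.
[1] 15 ≡ 3·4 + 3 (base 4). Lift 5: 18. −1: 17.
[2] 17 ≡ 3·5 + 2 (base 5). Lift 6: 20. −1: 19.
[3] 19 ≡ 3·6 + 1 (base 6). Lift 7: 22. −1: 21.

9, 15, 17, 19, 21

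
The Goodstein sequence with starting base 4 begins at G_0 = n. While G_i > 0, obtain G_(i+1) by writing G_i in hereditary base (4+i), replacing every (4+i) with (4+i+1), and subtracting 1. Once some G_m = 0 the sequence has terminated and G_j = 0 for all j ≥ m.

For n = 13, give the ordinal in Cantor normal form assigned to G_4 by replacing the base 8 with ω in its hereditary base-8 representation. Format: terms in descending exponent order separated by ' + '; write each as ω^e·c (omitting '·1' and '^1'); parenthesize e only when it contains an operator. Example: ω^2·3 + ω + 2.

i=0: 13 = 3·4 + 1 (b=4); 4→5: 3·5 + 1 = 16; 16−1 = 15
i=1: 15 = 3·5 (b=5); 5→6: 3·6 = 18; 18−1 = 17
i=2: 17 = 2·6 + 5 (b=6); 6→7: 2·7 + 5 = 19; 19−1 = 18
i=3: 18 = 2·7 + 4 (b=7); 7→8: 2·8 + 4 = 20; 20−1 = 19
i=4: 19 = 2·8 + 3 (b=8); 8→9: 2·9 + 3 = 21; 21−1 = 20

ω·2 + 3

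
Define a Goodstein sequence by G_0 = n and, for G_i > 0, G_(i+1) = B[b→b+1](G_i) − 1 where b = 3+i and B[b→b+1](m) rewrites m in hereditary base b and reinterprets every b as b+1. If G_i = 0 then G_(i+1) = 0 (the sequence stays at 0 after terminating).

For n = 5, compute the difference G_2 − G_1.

0

G_0=5  [base 3] 3 + 2  →[3↦4]→  4 + 2 = 6  −1 ⇒ G_1=5
G_1=5  [base 4] 4 + 1  →[4↦5]→  5 + 1 = 6  −1 ⇒ G_2=5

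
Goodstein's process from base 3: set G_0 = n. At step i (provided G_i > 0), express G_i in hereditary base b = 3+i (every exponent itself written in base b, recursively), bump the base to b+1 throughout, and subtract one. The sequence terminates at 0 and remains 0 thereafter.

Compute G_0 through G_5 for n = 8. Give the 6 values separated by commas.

8 —HB3→ 2·3 + 2 —bump→ 2·4 + 2 = 10 —(−1)→ 9
9 —HB4→ 2·4 + 1 —bump→ 2·5 + 1 = 11 —(−1)→ 10
10 —HB5→ 2·5 —bump→ 2·6 = 12 —(−1)→ 11
11 —HB6→ 6 + 5 —bump→ 7 + 5 = 12 —(−1)→ 11
11 —HB7→ 7 + 4 —bump→ 8 + 4 = 12 —(−1)→ 11

8, 9, 10, 11, 11, 11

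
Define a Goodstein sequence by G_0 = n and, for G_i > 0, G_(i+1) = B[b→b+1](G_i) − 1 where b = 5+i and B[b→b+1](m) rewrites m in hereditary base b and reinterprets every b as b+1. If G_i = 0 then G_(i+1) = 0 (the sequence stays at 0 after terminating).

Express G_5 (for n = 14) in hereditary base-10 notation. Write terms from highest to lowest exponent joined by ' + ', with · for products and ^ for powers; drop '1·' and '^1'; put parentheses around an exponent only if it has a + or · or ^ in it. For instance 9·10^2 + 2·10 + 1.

G_0=14  [base 5] 2·5 + 4  →[5↦6]→  2·6 + 4 = 16  −1 ⇒ G_1=15
G_1=15  [base 6] 2·6 + 3  →[6↦7]→  2·7 + 3 = 17  −1 ⇒ G_2=16
G_2=16  [base 7] 2·7 + 2  →[7↦8]→  2·8 + 2 = 18  −1 ⇒ G_3=17
G_3=17  [base 8] 2·8 + 1  →[8↦9]→  2·9 + 1 = 19  −1 ⇒ G_4=18
G_4=18  [base 9] 2·9  →[9↦10]→  2·10 = 20  −1 ⇒ G_5=19

10 + 9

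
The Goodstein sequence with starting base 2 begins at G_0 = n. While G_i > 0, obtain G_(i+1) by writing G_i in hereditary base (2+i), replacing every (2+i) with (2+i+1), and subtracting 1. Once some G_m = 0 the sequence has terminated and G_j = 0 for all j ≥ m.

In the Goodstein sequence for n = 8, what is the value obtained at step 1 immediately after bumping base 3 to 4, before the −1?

554

G_0=8  [base 2] 2^(2 + 1)  →[2↦3]→  3^(3 + 1) = 81  −1 ⇒ G_1=80
G_1=80  [base 3] 2·3^3 + 2·3^2 + 2·3 + 2  →[3↦4]→  2·4^4 + 2·4^2 + 2·4 + 2 = 554  −1 ⇒ G_2=553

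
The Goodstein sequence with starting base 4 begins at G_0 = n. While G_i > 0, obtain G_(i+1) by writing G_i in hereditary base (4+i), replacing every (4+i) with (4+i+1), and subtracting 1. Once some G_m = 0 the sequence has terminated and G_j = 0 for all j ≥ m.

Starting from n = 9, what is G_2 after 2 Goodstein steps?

11

i=0: 9 = 2·4 + 1 (b=4); 4→5: 2·5 + 1 = 11; 11−1 = 10
i=1: 10 = 2·5 (b=5); 5→6: 2·6 = 12; 12−1 = 11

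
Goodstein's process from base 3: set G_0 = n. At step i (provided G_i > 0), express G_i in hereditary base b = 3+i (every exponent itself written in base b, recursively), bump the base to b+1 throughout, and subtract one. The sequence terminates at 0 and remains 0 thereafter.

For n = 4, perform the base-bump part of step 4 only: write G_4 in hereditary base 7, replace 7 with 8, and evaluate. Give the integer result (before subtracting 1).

2

G_0 = 4. HB_3(4) = 3 + 1. Bump = 5. G_1 = 4.
G_1 = 4. HB_4(4) = 4. Bump = 5. G_2 = 4.
G_2 = 4. HB_5(4) = 4. Bump = 4. G_3 = 3.
G_3 = 3. HB_6(3) = 3. Bump = 3. G_4 = 2.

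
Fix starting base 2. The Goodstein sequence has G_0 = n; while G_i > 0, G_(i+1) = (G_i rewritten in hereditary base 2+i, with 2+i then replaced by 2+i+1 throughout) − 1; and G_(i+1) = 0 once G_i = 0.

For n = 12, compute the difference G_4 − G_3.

264334

12 —HB2→ 2^(2 + 1) + 2^2 —bump→ 3^(3 + 1) + 3^3 = 108 —(−1)→ 107
107 —HB3→ 3^(3 + 1) + 2·3^2 + 2·3 + 2 —bump→ 4^(4 + 1) + 2·4^2 + 2·4 + 2 = 1066 —(−1)→ 1065
1065 —HB4→ 4^(4 + 1) + 2·4^2 + 2·4 + 1 —bump→ 5^(5 + 1) + 2·5^2 + 2·5 + 1 = 15686 —(−1)→ 15685
15685 —HB5→ 5^(5 + 1) + 2·5^2 + 2·5 —bump→ 6^(6 + 1) + 2·6^2 + 2·6 = 280020 —(−1)→ 280019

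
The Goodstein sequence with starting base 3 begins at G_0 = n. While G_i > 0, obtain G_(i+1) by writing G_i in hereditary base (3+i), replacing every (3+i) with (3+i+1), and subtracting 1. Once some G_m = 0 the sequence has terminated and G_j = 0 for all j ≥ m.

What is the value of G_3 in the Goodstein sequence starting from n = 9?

step 0: 9 = 3^2; sub 4 for 3: 4^2; = 16; G_1 = 16−1 = 15
step 1: 15 = 3·4 + 3; sub 5 for 4: 3·5 + 3; = 18; G_2 = 18−1 = 17
step 2: 17 = 3·5 + 2; sub 6 for 5: 3·6 + 2; = 20; G_3 = 20−1 = 19
step 3: 19 = 3·6 + 1; sub 7 for 6: 3·7 + 1; = 22; G_4 = 22−1 = 21

19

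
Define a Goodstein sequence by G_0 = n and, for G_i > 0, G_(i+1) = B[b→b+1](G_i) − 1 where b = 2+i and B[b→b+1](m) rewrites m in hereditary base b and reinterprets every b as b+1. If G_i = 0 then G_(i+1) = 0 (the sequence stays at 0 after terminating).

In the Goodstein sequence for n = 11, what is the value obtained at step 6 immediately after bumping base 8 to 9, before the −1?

2749609303

11 —HB2→ 2^(2 + 1) + 2 + 1 —bump→ 3^(3 + 1) + 3 + 1 = 85 —(−1)→ 84
84 —HB3→ 3^(3 + 1) + 3 —bump→ 4^(4 + 1) + 4 = 1028 —(−1)→ 1027
1027 —HB4→ 4^(4 + 1) + 3 —bump→ 5^(5 + 1) + 3 = 15628 —(−1)→ 15627
15627 —HB5→ 5^(5 + 1) + 2 —bump→ 6^(6 + 1) + 2 = 279938 —(−1)→ 279937
279937 —HB6→ 6^(6 + 1) + 1 —bump→ 7^(7 + 1) + 1 = 5764802 —(−1)→ 5764801
5764801 —HB7→ 7^(7 + 1) —bump→ 8^(8 + 1) = 134217728 —(−1)→ 134217727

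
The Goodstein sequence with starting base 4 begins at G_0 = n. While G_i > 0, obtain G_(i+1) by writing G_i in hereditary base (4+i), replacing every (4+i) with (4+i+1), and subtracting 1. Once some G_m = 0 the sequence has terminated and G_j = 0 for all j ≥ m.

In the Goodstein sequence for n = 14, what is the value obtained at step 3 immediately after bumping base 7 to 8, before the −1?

22

G_0 = 14. HB_4(14) = 3·4 + 2. Bump = 17. G_1 = 16.
G_1 = 16. HB_5(16) = 3·5 + 1. Bump = 19. G_2 = 18.
G_2 = 18. HB_6(18) = 3·6. Bump = 21. G_3 = 20.
G_3 = 20. HB_7(20) = 2·7 + 6. Bump = 22. G_4 = 21.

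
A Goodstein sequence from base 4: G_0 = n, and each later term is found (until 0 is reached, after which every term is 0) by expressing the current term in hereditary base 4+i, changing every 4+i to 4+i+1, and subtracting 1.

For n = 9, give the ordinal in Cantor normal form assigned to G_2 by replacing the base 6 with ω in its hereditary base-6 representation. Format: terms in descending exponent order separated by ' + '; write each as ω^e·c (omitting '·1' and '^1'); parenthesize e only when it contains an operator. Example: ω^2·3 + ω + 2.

ω + 5

9 —HB4→ 2·4 + 1 —bump→ 2·5 + 1 = 11 —(−1)→ 10
10 —HB5→ 2·5 —bump→ 2·6 = 12 —(−1)→ 11
11 —HB6→ 6 + 5 —bump→ 7 + 5 = 12 —(−1)→ 11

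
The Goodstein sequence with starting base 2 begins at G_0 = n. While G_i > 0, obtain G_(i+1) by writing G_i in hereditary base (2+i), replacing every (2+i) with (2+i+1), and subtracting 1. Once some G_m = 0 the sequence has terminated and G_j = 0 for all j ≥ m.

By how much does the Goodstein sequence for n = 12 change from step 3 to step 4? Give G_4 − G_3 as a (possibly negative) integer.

base 2: 12 = 2^(2 + 1) + 2^2; at 3: 3^(3 + 1) + 3^3 = 108; next = 107
base 3: 107 = 3^(3 + 1) + 2·3^2 + 2·3 + 2; at 4: 4^(4 + 1) + 2·4^2 + 2·4 + 2 = 1066; next = 1065
base 4: 1065 = 4^(4 + 1) + 2·4^2 + 2·4 + 1; at 5: 5^(5 + 1) + 2·5^2 + 2·5 + 1 = 15686; next = 15685
base 5: 15685 = 5^(5 + 1) + 2·5^2 + 2·5; at 6: 6^(6 + 1) + 2·6^2 + 2·6 = 280020; next = 280019

264334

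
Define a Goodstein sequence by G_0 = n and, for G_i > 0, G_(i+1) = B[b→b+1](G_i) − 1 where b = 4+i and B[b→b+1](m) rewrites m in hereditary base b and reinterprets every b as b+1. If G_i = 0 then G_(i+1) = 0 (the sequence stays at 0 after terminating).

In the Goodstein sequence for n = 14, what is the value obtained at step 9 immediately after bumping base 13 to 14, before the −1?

G_0 = 14. HB_4(14) = 3·4 + 2. Bump = 17. G_1 = 16.
G_1 = 16. HB_5(16) = 3·5 + 1. Bump = 19. G_2 = 18.
G_2 = 18. HB_6(18) = 3·6. Bump = 21. G_3 = 20.
G_3 = 20. HB_7(20) = 2·7 + 6. Bump = 22. G_4 = 21.
G_4 = 21. HB_8(21) = 2·8 + 5. Bump = 23. G_5 = 22.
G_5 = 22. HB_9(22) = 2·9 + 4. Bump = 24. G_6 = 23.
G_6 = 23. HB_10(23) = 2·10 + 3. Bump = 25. G_7 = 24.
G_7 = 24. HB_11(24) = 2·11 + 2. Bump = 26. G_8 = 25.
G_8 = 25. HB_12(25) = 2·12 + 1. Bump = 27. G_9 = 26.

28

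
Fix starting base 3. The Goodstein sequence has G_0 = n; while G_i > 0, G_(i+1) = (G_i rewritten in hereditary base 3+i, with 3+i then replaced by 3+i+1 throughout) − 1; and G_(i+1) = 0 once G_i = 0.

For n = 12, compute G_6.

69

[0] 12 ≡ 3^2 + 3 (base 3). Lift 4: 20. −1: 19.
[1] 19 ≡ 4^2 + 3 (base 4). Lift 5: 28. −1: 27.
[2] 27 ≡ 5^2 + 2 (base 5). Lift 6: 38. −1: 37.
[3] 37 ≡ 6^2 + 1 (base 6). Lift 7: 50. −1: 49.
[4] 49 ≡ 7^2 (base 7). Lift 8: 64. −1: 63.
[5] 63 ≡ 7·8 + 7 (base 8). Lift 9: 70. −1: 69.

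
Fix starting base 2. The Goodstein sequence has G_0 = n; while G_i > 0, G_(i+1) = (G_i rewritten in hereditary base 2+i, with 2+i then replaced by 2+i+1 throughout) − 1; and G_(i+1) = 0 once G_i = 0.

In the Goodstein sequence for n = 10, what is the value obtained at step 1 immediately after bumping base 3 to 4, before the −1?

10 —HB2→ 2^(2 + 1) + 2 —bump→ 3^(3 + 1) + 3 = 84 —(−1)→ 83
83 —HB3→ 3^(3 + 1) + 2 —bump→ 4^(4 + 1) + 2 = 1026 —(−1)→ 1025

1026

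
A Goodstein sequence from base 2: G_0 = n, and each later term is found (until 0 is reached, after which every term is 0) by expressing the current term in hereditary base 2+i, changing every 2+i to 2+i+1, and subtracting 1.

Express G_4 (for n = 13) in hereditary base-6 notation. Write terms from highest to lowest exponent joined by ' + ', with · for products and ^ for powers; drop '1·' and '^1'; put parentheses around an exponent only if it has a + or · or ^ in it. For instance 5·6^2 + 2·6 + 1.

6^(6 + 1) + 3·6^3 + 3·6^2 + 3·6 + 1

G_0=13  [base 2] 2^(2 + 1) + 2^2 + 1  →[2↦3]→  3^(3 + 1) + 3^3 + 1 = 109  −1 ⇒ G_1=108
G_1=108  [base 3] 3^(3 + 1) + 3^3  →[3↦4]→  4^(4 + 1) + 4^4 = 1280  −1 ⇒ G_2=1279
G_2=1279  [base 4] 4^(4 + 1) + 3·4^3 + 3·4^2 + 3·4 + 3  →[4↦5]→  5^(5 + 1) + 3·5^3 + 3·5^2 + 3·5 + 3 = 16093  −1 ⇒ G_3=16092
G_3=16092  [base 5] 5^(5 + 1) + 3·5^3 + 3·5^2 + 3·5 + 2  →[5↦6]→  6^(6 + 1) + 3·6^3 + 3·6^2 + 3·6 + 2 = 280712  −1 ⇒ G_4=280711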